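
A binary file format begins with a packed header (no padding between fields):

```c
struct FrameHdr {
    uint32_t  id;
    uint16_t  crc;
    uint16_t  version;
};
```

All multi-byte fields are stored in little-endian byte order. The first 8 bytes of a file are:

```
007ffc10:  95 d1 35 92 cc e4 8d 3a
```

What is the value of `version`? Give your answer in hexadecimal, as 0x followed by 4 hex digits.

`version` follows `id` (4 B), `crc` (2 B), so it starts at offset 4 + 2 = 6 and occupies 2 bytes.
Bytes at offsets 6..7: 8D 3A.
Little-endian stores the least-significant byte at the lowest address.
Reassemble most-significant byte first: 3A 8D → 0x3A8D.

0x3A8D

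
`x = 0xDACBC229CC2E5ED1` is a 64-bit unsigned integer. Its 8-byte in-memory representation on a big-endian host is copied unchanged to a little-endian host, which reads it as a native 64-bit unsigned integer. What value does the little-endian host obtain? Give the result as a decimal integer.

15086547256146578394

Stored big-endian, the bytes at ascending addresses are DA CB C2 29 CC 2E 5E D1.
Read back as little-endian, the first byte is least significant, giving 0xD15E2ECC29C2CBDA.
0xD15E2ECC29C2CBDA = 15086547256146578394.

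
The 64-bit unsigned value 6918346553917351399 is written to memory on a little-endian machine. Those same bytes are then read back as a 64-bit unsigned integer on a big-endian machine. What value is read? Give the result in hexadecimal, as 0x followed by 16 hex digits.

0xE7A54A2B89E70260

6918346553917351399 in 64-bit hexadecimal is 0x6002E7892B4AA5E7.
Stored little-endian, the bytes at ascending addresses are E7 A5 4A 2B 89 E7 02 60.
Read back as big-endian, the last byte is least significant, giving 0xE7A54A2B89E70260.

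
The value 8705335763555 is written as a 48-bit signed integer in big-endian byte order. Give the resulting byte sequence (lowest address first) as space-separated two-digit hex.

8705335763555 in hexadecimal, padded to 48 bits, is 0x07EADE722263.
Split into bytes (most-significant first): 07 EA DE 72 22 63.
Big-endian: lowest address holds the most-significant byte.
So the memory order matches the most-significant-first order: 07 EA DE 72 22 63.

07 EA DE 72 22 63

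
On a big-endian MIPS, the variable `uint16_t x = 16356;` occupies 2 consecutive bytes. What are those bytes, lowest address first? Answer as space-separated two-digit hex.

16356 in hexadecimal, padded to 16 bits, is 0x3FE4.
Split into bytes (most-significant first): 3F E4.
In big-endian order the high byte comes first in memory.
So the memory order matches the most-significant-first order: 3F E4.

3F E4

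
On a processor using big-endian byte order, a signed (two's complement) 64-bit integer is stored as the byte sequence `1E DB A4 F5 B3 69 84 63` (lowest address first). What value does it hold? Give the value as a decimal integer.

2223552216221451363

In big-endian order the high byte comes first in memory.
The bytes are already most-significant first: 0x1EDBA4F5B3698463.
0x1EDBA4F5B3698463 = 2223552216221451363.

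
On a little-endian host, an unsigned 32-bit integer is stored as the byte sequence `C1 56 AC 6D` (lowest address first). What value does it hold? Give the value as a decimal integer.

1840010945

Little-endian stores the least-significant byte at the lowest address.
Reassemble most-significant byte first: 6D AC 56 C1 → 0x6DAC56C1.
0x6DAC56C1 = 1840010945.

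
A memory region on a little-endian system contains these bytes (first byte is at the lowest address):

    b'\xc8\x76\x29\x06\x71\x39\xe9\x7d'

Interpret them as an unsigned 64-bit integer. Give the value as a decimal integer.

9072846081912043208

In little-endian order the low byte comes first in memory.
Reassemble most-significant byte first: 7D E9 39 71 06 29 76 C8 → 0x7DE93971062976C8.
0x7DE93971062976C8 = 9072846081912043208.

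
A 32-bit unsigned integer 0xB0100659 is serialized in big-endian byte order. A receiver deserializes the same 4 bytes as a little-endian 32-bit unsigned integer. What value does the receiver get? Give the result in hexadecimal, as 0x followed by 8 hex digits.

0x590610B0

Stored big-endian, the bytes at ascending addresses are B0 10 06 59.
Read back as little-endian, the first byte is least significant, giving 0x590610B0.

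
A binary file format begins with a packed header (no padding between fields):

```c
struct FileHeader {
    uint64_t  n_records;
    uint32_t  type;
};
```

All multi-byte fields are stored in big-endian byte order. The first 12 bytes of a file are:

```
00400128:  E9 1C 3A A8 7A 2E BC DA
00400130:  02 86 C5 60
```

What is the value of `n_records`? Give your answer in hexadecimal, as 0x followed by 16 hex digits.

`n_records` is the first field, at byte offset 0, occupying 8 bytes.
Bytes at offsets 0..7: E9 1C 3A A8 7A 2E BC DA.
In big-endian order the high byte comes first in memory.
The bytes are already most-significant first: 0xE91C3AA87A2EBCDA.

0xE91C3AA87A2EBCDA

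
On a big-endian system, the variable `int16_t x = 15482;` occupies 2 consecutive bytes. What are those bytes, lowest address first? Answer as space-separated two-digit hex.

15482 in hexadecimal, padded to 16 bits, is 0x3C7A.
Split into bytes (most-significant first): 3C 7A.
In big-endian order the high byte comes first in memory.
So the memory order matches the most-significant-first order: 3C 7A.

3C 7A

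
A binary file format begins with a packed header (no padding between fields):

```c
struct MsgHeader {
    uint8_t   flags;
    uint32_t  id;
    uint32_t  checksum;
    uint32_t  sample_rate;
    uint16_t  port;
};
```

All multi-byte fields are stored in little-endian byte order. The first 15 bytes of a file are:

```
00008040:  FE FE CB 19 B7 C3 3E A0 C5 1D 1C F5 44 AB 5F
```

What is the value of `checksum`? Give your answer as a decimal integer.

3315613379

`checksum` follows `flags` (1 B), `id` (4 B), so it starts at offset 1 + 4 = 5 and occupies 4 bytes.
Bytes at offsets 5..8: C3 3E A0 C5.
Little-endian stores the least-significant byte at the lowest address.
Reassemble most-significant byte first: C5 A0 3E C3 → 0xC5A03EC3.
0xC5A03EC3 = 3315613379.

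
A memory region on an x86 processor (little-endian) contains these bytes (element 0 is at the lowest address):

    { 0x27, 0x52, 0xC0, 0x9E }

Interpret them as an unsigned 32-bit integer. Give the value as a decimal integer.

2663404071

In little-endian order the low byte comes first in memory.
Reassemble most-significant byte first: 9E C0 52 27 → 0x9EC05227.
0x9EC05227 = 2663404071.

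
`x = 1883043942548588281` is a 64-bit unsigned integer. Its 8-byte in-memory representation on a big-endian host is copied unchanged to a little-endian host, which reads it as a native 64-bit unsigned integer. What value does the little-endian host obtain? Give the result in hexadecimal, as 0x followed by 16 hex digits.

1883043942548588281 in 64-bit hexadecimal is 0x1A21EA7D2C0F46F9.
Stored big-endian, the bytes at ascending addresses are 1A 21 EA 7D 2C 0F 46 F9.
Read back as little-endian, the first byte is least significant, giving 0xF9460F2C7DEA211A.

0xF9460F2C7DEA211A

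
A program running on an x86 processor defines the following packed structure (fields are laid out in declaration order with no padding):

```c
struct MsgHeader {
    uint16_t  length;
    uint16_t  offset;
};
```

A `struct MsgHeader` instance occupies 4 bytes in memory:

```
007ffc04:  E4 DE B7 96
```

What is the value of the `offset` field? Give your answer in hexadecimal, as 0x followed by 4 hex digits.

0x96B7

`offset` follows `length` (2 bytes), so it starts at byte offset 2 and occupies 2 bytes.
Bytes at offsets 2..3: B7 96.
Little-endian: lowest address holds the least-significant byte.
Reassemble most-significant byte first: 96 B7 → 0x96B7.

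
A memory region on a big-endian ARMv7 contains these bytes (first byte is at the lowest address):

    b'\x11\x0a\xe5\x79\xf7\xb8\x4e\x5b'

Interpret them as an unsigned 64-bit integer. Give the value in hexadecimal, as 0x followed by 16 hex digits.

Big-endian: lowest address holds the most-significant byte.
The bytes are already most-significant first: 0x110AE579F7B84E5B.

0x110AE579F7B84E5B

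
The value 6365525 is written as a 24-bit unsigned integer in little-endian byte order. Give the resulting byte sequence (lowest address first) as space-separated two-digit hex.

6365525 in hexadecimal, padded to 24 bits, is 0x612155.
Split into bytes (most-significant first): 61 21 55.
In little-endian order the low byte comes first in memory.
So at ascending addresses the bytes are 55 21 61.

55 21 61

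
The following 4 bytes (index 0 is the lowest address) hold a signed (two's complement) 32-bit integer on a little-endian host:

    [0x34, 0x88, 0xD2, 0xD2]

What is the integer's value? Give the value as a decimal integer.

-757954508

Little-endian stores the least-significant byte at the lowest address.
Reassemble most-significant byte first: D2 D2 88 34 → 0xD2D28834.
Top bit is set, so as a signed 32-bit value this is 0xD2D28834 − 2^32 = -757954508.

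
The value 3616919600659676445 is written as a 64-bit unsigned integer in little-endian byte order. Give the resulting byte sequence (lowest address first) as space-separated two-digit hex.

1D BD 77 AA 36 E1 31 32

3616919600659676445 in hexadecimal, padded to 64 bits, is 0x3231E136AA77BD1D.
Split into bytes (most-significant first): 32 31 E1 36 AA 77 BD 1D.
In little-endian order the low byte comes first in memory.
So at ascending addresses the bytes are 1D BD 77 AA 36 E1 31 32.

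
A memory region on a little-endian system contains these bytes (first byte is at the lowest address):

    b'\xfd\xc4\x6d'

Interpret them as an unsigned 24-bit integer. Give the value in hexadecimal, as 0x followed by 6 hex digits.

Little-endian stores the least-significant byte at the lowest address.
Reassemble most-significant byte first: 6D C4 FD → 0x6DC4FD.

0x6DC4FD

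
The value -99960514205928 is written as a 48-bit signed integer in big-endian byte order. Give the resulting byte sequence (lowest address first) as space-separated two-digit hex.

A5 16 21 0F 27 18

Two's complement of -99960514205928 in 48 bits: 99960514205928 = 0x5AE9DEF0D8E8; invert → 0xA516210F2717; add 1 → 0xA516210F2718.
Split into bytes (most-significant first): A5 16 21 0F 27 18.
Big-endian stores the most-significant byte at the lowest address.
So the memory order matches the most-significant-first order: A5 16 21 0F 27 18.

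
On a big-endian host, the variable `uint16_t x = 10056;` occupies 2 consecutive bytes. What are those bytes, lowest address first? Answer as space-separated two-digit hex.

10056 in hexadecimal, padded to 16 bits, is 0x2748.
Split into bytes (most-significant first): 27 48.
Big-endian: lowest address holds the most-significant byte.
So the memory order matches the most-significant-first order: 27 48.

27 48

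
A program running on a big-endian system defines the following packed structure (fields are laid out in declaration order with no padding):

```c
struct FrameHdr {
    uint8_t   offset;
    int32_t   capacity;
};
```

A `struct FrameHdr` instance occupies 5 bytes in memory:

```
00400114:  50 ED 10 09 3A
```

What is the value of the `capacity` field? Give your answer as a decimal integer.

-317716166

`capacity` follows `offset` (1 byte), so it starts at byte offset 1 and occupies 4 bytes.
Bytes at offsets 1..4: ED 10 09 3A.
Big-endian: lowest address holds the most-significant byte.
The bytes are already most-significant first: 0xED10093A.
Top bit is set, so as a signed 32-bit value this is 0xED10093A − 2^32 = -317716166.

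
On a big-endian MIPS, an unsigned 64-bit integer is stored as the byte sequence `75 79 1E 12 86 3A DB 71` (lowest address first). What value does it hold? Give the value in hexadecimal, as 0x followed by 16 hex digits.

0x75791E12863ADB71

In big-endian order the high byte comes first in memory.
The bytes are already most-significant first: 0x75791E12863ADB71.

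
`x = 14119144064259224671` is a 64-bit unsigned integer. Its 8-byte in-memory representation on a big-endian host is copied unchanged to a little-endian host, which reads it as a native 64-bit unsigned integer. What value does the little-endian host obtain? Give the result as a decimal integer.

14119144064259224671 in 64-bit hexadecimal is 0xC3F146B852BC745F.
Stored big-endian, the bytes at ascending addresses are C3 F1 46 B8 52 BC 74 5F.
Read back as little-endian, the first byte is least significant, giving 0x5F74BC52B846F1C3.
0x5F74BC52B846F1C3 = 6878329594366587331.

6878329594366587331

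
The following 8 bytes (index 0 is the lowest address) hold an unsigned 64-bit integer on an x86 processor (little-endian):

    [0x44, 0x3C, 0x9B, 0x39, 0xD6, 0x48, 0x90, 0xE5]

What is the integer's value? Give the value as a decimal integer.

In little-endian order the low byte comes first in memory.
Reassemble most-significant byte first: E5 90 48 D6 39 9B 3C 44 → 0xE59048D6399B3C44.
0xE59048D6399B3C44 = 16541801516258507844.

16541801516258507844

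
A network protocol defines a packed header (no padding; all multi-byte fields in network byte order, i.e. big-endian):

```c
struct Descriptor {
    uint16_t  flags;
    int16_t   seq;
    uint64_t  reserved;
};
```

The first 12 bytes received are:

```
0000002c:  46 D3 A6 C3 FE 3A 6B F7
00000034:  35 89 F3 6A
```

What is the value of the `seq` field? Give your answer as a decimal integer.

`seq` follows `flags` (2 bytes), so it starts at byte offset 2 and occupies 2 bytes.
Bytes at offsets 2..3: A6 C3.
Big-endian: lowest address holds the most-significant byte.
The bytes are already most-significant first: 0xA6C3.
Top bit is set, so as a signed 16-bit value this is 0xA6C3 − 2^16 = -22845.

-22845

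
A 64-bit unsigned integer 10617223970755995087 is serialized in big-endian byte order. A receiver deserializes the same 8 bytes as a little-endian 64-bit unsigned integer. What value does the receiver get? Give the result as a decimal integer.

14944541076482185107

10617223970755995087 in 64-bit hexadecimal is 0x9357F4F2EDAC65CF.
Stored big-endian, the bytes at ascending addresses are 93 57 F4 F2 ED AC 65 CF.
Read back as little-endian, the first byte is least significant, giving 0xCF65ACEDF2F45793.
0xCF65ACEDF2F45793 = 14944541076482185107.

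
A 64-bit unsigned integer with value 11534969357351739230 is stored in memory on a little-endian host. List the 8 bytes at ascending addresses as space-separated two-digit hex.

5E 5F F7 FF 83 71 14 A0

11534969357351739230 in hexadecimal, padded to 64 bits, is 0xA0147183FFF75F5E.
Split into bytes (most-significant first): A0 14 71 83 FF F7 5F 5E.
Little-endian: lowest address holds the least-significant byte.
So at ascending addresses the bytes are 5E 5F F7 FF 83 71 14 A0.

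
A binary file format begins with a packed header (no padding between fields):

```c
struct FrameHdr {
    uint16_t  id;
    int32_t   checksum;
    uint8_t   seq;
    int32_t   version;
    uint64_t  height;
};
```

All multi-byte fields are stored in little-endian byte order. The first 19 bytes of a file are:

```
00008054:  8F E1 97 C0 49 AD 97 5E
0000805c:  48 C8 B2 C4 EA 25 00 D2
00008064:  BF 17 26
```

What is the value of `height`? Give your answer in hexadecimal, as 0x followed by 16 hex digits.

0x2617BFD20025EAC4

`height` follows `id` (2 B), `checksum` (4 B), `seq` (1 B), `version` (4 B), so it starts at offset 2 + 4 + 1 + 4 = 11 and occupies 8 bytes.
Bytes at offsets 11..18: C4 EA 25 00 D2 BF 17 26.
Little-endian: lowest address holds the least-significant byte.
Reassemble most-significant byte first: 26 17 BF D2 00 25 EA C4 → 0x2617BFD20025EAC4.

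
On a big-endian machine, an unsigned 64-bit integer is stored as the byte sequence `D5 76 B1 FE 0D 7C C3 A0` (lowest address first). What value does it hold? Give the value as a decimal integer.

15381677282036597664

Big-endian stores the most-significant byte at the lowest address.
The bytes are already most-significant first: 0xD576B1FE0D7CC3A0.
0xD576B1FE0D7CC3A0 = 15381677282036597664.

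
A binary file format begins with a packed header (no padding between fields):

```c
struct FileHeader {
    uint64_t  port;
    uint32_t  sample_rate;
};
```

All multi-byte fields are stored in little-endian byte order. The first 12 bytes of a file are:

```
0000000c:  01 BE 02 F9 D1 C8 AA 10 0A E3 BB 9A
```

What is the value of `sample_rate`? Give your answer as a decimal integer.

2596004618

`sample_rate` follows `port` (8 bytes), so it starts at byte offset 8 and occupies 4 bytes.
Bytes at offsets 8..11: 0A E3 BB 9A.
Little-endian: lowest address holds the least-significant byte.
Reassemble most-significant byte first: 9A BB E3 0A → 0x9ABBE30A.
0x9ABBE30A = 2596004618.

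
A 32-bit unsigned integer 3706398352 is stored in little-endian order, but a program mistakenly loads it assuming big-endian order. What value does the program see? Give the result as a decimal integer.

3706398352 in 32-bit hexadecimal is 0xDCEB2690.
Stored little-endian, the bytes at ascending addresses are 90 26 EB DC.
Read back as big-endian, the last byte is least significant, giving 0x9026EBDC.
0x9026EBDC = 2418469852.

2418469852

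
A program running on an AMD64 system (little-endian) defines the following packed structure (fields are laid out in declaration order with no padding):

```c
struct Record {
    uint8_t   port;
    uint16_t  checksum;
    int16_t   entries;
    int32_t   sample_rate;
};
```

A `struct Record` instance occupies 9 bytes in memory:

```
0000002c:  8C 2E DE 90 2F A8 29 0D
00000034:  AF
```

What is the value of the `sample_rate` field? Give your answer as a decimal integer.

`sample_rate` follows `port` (1 B), `checksum` (2 B), `entries` (2 B), so it starts at offset 1 + 2 + 2 = 5 and occupies 4 bytes.
Bytes at offsets 5..8: A8 29 0D AF.
Little-endian: lowest address holds the least-significant byte.
Reassemble most-significant byte first: AF 0D 29 A8 → 0xAF0D29A8.
Top bit is set, so as a signed 32-bit value this is 0xAF0D29A8 − 2^32 = -1358091864.

-1358091864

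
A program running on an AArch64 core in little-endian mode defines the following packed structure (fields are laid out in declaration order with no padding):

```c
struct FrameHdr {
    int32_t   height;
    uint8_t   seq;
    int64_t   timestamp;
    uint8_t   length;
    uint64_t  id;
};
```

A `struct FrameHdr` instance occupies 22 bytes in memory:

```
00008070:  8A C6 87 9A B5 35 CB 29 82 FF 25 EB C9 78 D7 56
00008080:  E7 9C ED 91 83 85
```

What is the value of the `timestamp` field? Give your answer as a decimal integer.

`timestamp` follows `height` (4 B), `seq` (1 B), so it starts at offset 4 + 1 = 5 and occupies 8 bytes.
Bytes at offsets 5..12: 35 CB 29 82 FF 25 EB C9.
In little-endian order the low byte comes first in memory.
Reassemble most-significant byte first: C9 EB 25 FF 82 29 CB 35 → 0xC9EB25FF8229CB35.
Top bit is set, so as a signed 64-bit value this is 0xC9EB25FF8229CB35 − 2^64 = -3896979273228367051.

-3896979273228367051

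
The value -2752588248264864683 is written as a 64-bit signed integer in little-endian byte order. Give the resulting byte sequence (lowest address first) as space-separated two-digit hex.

55 0C 42 71 92 D7 CC D9

Two's complement of -2752588248264864683 in 64 bits: 2752588248264864683 = 0x2633286D8EBDF3AB; invert → 0xD9CCD79271420C54; add 1 → 0xD9CCD79271420C55.
Split into bytes (most-significant first): D9 CC D7 92 71 42 0C 55.
Little-endian stores the least-significant byte at the lowest address.
So at ascending addresses the bytes are 55 0C 42 71 92 D7 CC D9.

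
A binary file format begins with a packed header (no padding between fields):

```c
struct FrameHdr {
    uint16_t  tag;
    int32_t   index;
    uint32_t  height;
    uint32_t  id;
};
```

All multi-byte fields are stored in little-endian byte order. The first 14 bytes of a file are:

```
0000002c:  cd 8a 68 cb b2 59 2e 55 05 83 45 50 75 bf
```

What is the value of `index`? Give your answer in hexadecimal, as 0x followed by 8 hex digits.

0x59B2CB68

`index` follows `tag` (2 bytes), so it starts at byte offset 2 and occupies 4 bytes.
Bytes at offsets 2..5: 68 CB B2 59.
Little-endian stores the least-significant byte at the lowest address.
Reassemble most-significant byte first: 59 B2 CB 68 → 0x59B2CB68.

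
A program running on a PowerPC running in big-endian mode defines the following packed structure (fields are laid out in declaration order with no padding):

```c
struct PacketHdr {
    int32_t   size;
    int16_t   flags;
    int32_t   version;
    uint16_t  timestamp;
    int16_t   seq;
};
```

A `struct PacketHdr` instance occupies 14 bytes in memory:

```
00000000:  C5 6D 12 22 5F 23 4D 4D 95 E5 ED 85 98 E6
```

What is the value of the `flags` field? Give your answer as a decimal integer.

`flags` follows `size` (4 bytes), so it starts at byte offset 4 and occupies 2 bytes.
Bytes at offsets 4..5: 5F 23.
Big-endian: lowest address holds the most-significant byte.
The bytes are already most-significant first: 0x5F23.
0x5F23 = 24355.

24355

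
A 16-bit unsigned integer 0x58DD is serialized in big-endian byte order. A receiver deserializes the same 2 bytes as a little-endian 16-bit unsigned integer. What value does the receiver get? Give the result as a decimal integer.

56664

Stored big-endian, the bytes at ascending addresses are 58 DD.
Read back as little-endian, the first byte is least significant, giving 0xDD58.
0xDD58 = 56664.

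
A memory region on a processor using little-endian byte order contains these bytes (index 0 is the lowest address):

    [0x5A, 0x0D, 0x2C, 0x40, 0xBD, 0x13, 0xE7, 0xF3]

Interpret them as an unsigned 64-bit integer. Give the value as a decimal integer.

In little-endian order the low byte comes first in memory.
Reassemble most-significant byte first: F3 E7 13 BD 40 2C 0D 5A → 0xF3E713BD402C0D5A.
0xF3E713BD402C0D5A = 17575037774383025498.

17575037774383025498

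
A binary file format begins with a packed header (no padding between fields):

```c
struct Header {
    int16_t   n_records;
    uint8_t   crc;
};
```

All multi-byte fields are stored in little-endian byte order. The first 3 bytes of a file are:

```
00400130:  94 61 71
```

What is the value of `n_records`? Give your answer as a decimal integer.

24980

`n_records` is the first field, at byte offset 0, occupying 2 bytes.
Bytes at offsets 0..1: 94 61.
In little-endian order the low byte comes first in memory.
Reassemble most-significant byte first: 61 94 → 0x6194.
0x6194 = 24980.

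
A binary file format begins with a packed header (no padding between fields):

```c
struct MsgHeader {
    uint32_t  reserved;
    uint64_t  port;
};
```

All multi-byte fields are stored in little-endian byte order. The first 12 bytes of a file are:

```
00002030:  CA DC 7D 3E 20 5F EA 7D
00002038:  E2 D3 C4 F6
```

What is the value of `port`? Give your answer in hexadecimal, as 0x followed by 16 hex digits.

`port` follows `reserved` (4 bytes), so it starts at byte offset 4 and occupies 8 bytes.
Bytes at offsets 4..11: 20 5F EA 7D E2 D3 C4 F6.
In little-endian order the low byte comes first in memory.
Reassemble most-significant byte first: F6 C4 D3 E2 7D EA 5F 20 → 0xF6C4D3E27DEA5F20.

0xF6C4D3E27DEA5F20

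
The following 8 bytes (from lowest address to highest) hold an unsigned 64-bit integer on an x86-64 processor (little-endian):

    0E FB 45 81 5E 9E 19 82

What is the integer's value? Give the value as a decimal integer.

In little-endian order the low byte comes first in memory.
Reassemble most-significant byte first: 82 19 9E 5E 81 45 FB 0E → 0x82199E5E8145FB0E.
0x82199E5E8145FB0E = 9374698228081359630.

9374698228081359630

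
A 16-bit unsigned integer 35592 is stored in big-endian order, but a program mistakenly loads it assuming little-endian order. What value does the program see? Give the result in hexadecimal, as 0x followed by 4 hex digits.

0x088B

35592 in 16-bit hexadecimal is 0x8B08.
Stored big-endian, the bytes at ascending addresses are 8B 08.
Read back as little-endian, the first byte is least significant, giving 0x088B.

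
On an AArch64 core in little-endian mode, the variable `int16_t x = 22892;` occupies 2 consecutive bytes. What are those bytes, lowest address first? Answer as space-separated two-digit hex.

6C 59

22892 in hexadecimal, padded to 16 bits, is 0x596C.
Split into bytes (most-significant first): 59 6C.
Little-endian stores the least-significant byte at the lowest address.
So at ascending addresses the bytes are 6C 59.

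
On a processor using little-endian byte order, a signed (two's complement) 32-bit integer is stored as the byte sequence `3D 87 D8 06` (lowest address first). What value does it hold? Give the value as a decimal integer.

114853693

Little-endian: lowest address holds the least-significant byte.
Reassemble most-significant byte first: 06 D8 87 3D → 0x06D8873D.
0x06D8873D = 114853693.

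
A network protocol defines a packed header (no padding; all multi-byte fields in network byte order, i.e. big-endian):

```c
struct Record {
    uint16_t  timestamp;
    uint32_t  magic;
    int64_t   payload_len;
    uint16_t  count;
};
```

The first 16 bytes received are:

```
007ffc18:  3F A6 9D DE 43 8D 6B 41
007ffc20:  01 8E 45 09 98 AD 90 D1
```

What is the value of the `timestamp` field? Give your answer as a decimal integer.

16294

`timestamp` is the first field, at byte offset 0, occupying 2 bytes.
Bytes at offsets 0..1: 3F A6.
Big-endian: lowest address holds the most-significant byte.
The bytes are already most-significant first: 0x3FA6.
0x3FA6 = 16294.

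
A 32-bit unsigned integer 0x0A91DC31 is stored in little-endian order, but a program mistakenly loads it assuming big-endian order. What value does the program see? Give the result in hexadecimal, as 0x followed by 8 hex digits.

0x31DC910A

Stored little-endian, the bytes at ascending addresses are 31 DC 91 0A.
Read back as big-endian, the last byte is least significant, giving 0x31DC910A.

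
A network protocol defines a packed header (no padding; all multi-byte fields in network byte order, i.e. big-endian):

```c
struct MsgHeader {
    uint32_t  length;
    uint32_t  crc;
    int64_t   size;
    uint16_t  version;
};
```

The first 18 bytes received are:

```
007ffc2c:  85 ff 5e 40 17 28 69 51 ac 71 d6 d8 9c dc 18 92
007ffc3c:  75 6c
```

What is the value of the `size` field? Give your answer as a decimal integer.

`size` follows `length` (4 B), `crc` (4 B), so it starts at offset 4 + 4 = 8 and occupies 8 bytes.
Bytes at offsets 8..15: AC 71 D6 D8 9C DC 18 92.
Big-endian stores the most-significant byte at the lowest address.
The bytes are already most-significant first: 0xAC71D6D89CDC1892.
Top bit is set, so as a signed 64-bit value this is 0xAC71D6D89CDC1892 − 2^64 = -6020795000984692590.

-6020795000984692590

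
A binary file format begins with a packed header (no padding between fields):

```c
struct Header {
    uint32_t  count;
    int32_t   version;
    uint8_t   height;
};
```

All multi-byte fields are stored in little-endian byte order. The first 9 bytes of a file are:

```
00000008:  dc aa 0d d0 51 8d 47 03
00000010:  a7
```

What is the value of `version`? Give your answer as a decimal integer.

`version` follows `count` (4 bytes), so it starts at byte offset 4 and occupies 4 bytes.
Bytes at offsets 4..7: 51 8D 47 03.
In little-endian order the low byte comes first in memory.
Reassemble most-significant byte first: 03 47 8D 51 → 0x03478D51.
0x03478D51 = 55020881.

55020881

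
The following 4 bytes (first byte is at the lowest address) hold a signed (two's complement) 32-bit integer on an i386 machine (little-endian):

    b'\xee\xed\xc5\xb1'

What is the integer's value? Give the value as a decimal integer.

-1312428562

Little-endian: lowest address holds the least-significant byte.
Reassemble most-significant byte first: B1 C5 ED EE → 0xB1C5EDEE.
Top bit is set, so as a signed 32-bit value this is 0xB1C5EDEE − 2^32 = -1312428562.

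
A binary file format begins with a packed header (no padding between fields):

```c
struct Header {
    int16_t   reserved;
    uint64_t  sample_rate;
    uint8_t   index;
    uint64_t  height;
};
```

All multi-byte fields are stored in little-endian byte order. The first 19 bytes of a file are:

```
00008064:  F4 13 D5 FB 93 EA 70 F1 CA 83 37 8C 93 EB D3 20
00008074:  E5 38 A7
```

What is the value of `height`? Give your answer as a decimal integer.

`height` follows `reserved` (2 B), `sample_rate` (8 B), `index` (1 B), so it starts at offset 2 + 8 + 1 = 11 and occupies 8 bytes.
Bytes at offsets 11..18: 8C 93 EB D3 20 E5 38 A7.
In little-endian order the low byte comes first in memory.
Reassemble most-significant byte first: A7 38 E5 20 D3 EB 93 8C → 0xA738E520D3EB938C.
0xA738E520D3EB938C = 12049632732186907532.

12049632732186907532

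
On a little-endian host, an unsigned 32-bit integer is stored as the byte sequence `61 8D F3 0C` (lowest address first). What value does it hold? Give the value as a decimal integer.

Little-endian: lowest address holds the least-significant byte.
Reassemble most-significant byte first: 0C F3 8D 61 → 0x0CF38D61.
0x0CF38D61 = 217288033.

217288033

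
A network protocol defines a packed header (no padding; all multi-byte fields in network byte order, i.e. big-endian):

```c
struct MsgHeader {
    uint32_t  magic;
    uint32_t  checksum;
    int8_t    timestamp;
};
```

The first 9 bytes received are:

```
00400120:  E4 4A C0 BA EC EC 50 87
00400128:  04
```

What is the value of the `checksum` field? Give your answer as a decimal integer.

3974910087

`checksum` follows `magic` (4 bytes), so it starts at byte offset 4 and occupies 4 bytes.
Bytes at offsets 4..7: EC EC 50 87.
Big-endian stores the most-significant byte at the lowest address.
The bytes are already most-significant first: 0xECEC5087.
0xECEC5087 = 3974910087.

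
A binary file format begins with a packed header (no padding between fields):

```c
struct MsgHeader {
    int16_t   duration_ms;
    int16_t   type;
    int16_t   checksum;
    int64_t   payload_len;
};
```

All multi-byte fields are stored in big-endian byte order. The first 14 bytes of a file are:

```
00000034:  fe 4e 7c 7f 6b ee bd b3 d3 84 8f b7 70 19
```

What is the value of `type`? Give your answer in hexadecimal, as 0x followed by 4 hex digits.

0x7C7F

`type` follows `duration_ms` (2 bytes), so it starts at byte offset 2 and occupies 2 bytes.
Bytes at offsets 2..3: 7C 7F.
In big-endian order the high byte comes first in memory.
The bytes are already most-significant first: 0x7C7F.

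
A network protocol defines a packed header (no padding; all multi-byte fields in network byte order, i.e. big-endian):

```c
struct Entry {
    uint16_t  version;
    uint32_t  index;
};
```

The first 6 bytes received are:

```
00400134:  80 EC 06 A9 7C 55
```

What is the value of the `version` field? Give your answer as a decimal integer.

`version` is the first field, at byte offset 0, occupying 2 bytes.
Bytes at offsets 0..1: 80 EC.
Big-endian: lowest address holds the most-significant byte.
The bytes are already most-significant first: 0x80EC.
0x80EC = 33004.

33004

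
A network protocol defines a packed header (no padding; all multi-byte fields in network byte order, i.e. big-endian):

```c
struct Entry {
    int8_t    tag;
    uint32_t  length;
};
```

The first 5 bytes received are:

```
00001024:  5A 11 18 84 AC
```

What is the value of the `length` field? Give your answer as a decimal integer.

286819500

`length` follows `tag` (1 byte), so it starts at byte offset 1 and occupies 4 bytes.
Bytes at offsets 1..4: 11 18 84 AC.
In big-endian order the high byte comes first in memory.
The bytes are already most-significant first: 0x111884AC.
0x111884AC = 286819500.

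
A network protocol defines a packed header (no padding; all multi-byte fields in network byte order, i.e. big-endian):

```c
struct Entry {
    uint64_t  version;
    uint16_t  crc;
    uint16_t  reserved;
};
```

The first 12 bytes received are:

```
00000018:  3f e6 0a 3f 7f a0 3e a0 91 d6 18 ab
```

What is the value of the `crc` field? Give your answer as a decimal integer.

`crc` follows `version` (8 bytes), so it starts at byte offset 8 and occupies 2 bytes.
Bytes at offsets 8..9: 91 D6.
Big-endian: lowest address holds the most-significant byte.
The bytes are already most-significant first: 0x91D6.
0x91D6 = 37334.

37334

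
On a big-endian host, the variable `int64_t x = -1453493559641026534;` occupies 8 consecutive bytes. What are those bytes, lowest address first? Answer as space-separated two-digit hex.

Two's complement of -1453493559641026534 in 64 bits: 1453493559641026534 = 0x142BD8B109B8AFE6; invert → 0xEBD4274EF6475019; add 1 → 0xEBD4274EF647501A.
Split into bytes (most-significant first): EB D4 27 4E F6 47 50 1A.
Big-endian stores the most-significant byte at the lowest address.
So the memory order matches the most-significant-first order: EB D4 27 4E F6 47 50 1A.

EB D4 27 4E F6 47 50 1A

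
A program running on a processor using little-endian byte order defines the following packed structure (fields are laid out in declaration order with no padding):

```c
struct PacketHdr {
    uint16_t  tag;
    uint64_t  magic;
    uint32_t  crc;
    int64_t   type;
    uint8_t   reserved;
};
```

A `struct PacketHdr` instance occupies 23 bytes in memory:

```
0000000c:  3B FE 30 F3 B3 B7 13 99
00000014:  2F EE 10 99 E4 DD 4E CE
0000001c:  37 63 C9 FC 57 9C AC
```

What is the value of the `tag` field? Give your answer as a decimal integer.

65083

`tag` is the first field, at byte offset 0, occupying 2 bytes.
Bytes at offsets 0..1: 3B FE.
In little-endian order the low byte comes first in memory.
Reassemble most-significant byte first: FE 3B → 0xFE3B.
0xFE3B = 65083.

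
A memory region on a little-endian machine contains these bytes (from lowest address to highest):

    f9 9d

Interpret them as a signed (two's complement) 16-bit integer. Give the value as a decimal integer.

-25095

Little-endian stores the least-significant byte at the lowest address.
Reassemble most-significant byte first: 9D F9 → 0x9DF9.
Top bit is set, so as a signed 16-bit value this is 0x9DF9 − 2^16 = -25095.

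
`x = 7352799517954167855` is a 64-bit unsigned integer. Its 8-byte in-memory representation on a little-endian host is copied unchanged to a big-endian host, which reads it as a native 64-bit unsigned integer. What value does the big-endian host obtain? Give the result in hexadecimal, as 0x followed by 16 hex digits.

0x2F54526C34640A66

7352799517954167855 in 64-bit hexadecimal is 0x660A64346C52542F.
Stored little-endian, the bytes at ascending addresses are 2F 54 52 6C 34 64 0A 66.
Read back as big-endian, the last byte is least significant, giving 0x2F54526C34640A66.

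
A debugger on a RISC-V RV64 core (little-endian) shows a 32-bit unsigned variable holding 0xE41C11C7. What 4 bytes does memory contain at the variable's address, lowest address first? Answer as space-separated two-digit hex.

Split into bytes (most-significant first): E4 1C 11 C7.
Little-endian stores the least-significant byte at the lowest address.
So at ascending addresses the bytes are C7 11 1C E4.

C7 11 1C E4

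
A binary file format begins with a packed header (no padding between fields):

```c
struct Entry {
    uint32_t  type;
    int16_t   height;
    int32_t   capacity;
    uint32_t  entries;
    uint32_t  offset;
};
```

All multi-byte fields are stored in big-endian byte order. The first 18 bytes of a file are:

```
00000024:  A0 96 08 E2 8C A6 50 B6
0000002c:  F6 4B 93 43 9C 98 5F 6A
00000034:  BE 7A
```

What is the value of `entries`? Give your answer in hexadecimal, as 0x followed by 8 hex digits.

`entries` follows `type` (4 B), `height` (2 B), `capacity` (4 B), so it starts at offset 4 + 2 + 4 = 10 and occupies 4 bytes.
Bytes at offsets 10..13: 93 43 9C 98.
Big-endian stores the most-significant byte at the lowest address.
The bytes are already most-significant first: 0x93439C98.

0x93439C98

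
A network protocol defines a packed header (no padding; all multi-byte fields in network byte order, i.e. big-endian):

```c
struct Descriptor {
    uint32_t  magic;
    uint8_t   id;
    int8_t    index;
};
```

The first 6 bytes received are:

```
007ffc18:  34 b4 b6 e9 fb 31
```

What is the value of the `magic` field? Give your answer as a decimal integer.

`magic` is the first field, at byte offset 0, occupying 4 bytes.
Bytes at offsets 0..3: 34 B4 B6 E9.
In big-endian order the high byte comes first in memory.
The bytes are already most-significant first: 0x34B4B6E9.
0x34B4B6E9 = 884258537.

884258537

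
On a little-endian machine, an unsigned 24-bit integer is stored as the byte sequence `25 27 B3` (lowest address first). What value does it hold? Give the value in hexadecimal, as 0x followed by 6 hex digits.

0xB32725

Little-endian: lowest address holds the least-significant byte.
Reassemble most-significant byte first: B3 27 25 → 0xB32725.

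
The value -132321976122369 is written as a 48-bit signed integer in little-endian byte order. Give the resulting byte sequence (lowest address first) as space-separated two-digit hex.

Two's complement of -132321976122369 in 48 bits: 132321976122369 = 0x78589C61FC01; invert → 0x87A7639E03FE; add 1 → 0x87A7639E03FF.
Split into bytes (most-significant first): 87 A7 63 9E 03 FF.
Little-endian: lowest address holds the least-significant byte.
So at ascending addresses the bytes are FF 03 9E 63 A7 87.

FF 03 9E 63 A7 87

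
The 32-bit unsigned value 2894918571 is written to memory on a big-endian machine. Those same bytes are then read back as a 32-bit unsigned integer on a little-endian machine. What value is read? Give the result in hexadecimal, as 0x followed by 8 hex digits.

2894918571 in 32-bit hexadecimal is 0xAC8CF3AB.
Stored big-endian, the bytes at ascending addresses are AC 8C F3 AB.
Read back as little-endian, the first byte is least significant, giving 0xABF38CAC.

0xABF38CAC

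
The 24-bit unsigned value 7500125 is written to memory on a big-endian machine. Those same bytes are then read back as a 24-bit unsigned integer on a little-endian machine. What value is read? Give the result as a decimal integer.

7500125 in 24-bit hexadecimal is 0x72715D.
Stored big-endian, the bytes at ascending addresses are 72 71 5D.
Read back as little-endian, the first byte is least significant, giving 0x5D7172.
0x5D7172 = 6123890.

6123890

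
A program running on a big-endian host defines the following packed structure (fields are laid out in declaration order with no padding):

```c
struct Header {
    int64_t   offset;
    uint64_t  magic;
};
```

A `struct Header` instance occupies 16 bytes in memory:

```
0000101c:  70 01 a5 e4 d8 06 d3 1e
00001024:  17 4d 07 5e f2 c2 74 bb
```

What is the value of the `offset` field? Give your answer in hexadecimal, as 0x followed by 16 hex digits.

0x7001A5E4D806D31E

`offset` is the first field, at byte offset 0, occupying 8 bytes.
Bytes at offsets 0..7: 70 01 A5 E4 D8 06 D3 1E.
Big-endian stores the most-significant byte at the lowest address.
The bytes are already most-significant first: 0x7001A5E4D806D31E.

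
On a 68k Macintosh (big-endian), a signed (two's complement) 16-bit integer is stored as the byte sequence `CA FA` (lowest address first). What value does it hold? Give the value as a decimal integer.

Big-endian stores the most-significant byte at the lowest address.
The bytes are already most-significant first: 0xCAFA.
Top bit is set, so as a signed 16-bit value this is 0xCAFA − 2^16 = -13574.

-13574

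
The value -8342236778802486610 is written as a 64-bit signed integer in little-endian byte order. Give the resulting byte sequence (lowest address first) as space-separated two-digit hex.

Two's complement of -8342236778802486610 in 64 bits: 8342236778802486610 = 0x73C59426B8B89D52; invert → 0x8C3A6BD9474762AD; add 1 → 0x8C3A6BD9474762AE.
Split into bytes (most-significant first): 8C 3A 6B D9 47 47 62 AE.
Little-endian stores the least-significant byte at the lowest address.
So at ascending addresses the bytes are AE 62 47 47 D9 6B 3A 8C.

AE 62 47 47 D9 6B 3A 8C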